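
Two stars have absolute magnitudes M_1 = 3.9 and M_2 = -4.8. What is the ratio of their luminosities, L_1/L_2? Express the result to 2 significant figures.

L_1/L_2 ≈ 3.3×10^-4

ΔM = M_1 − M_2 = 8.7
L_1/L_2 = 10^(−0.4 ΔM) = 10^-3.480 = 3.311×10^-4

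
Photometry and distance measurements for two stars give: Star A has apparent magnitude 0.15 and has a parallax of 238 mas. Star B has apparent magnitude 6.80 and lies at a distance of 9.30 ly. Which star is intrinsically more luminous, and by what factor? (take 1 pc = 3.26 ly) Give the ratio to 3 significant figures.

Star A: p = 238 mas = 0.238″ → d = 1/p = 4.202 pc
Star A: M = m − 5 log₁₀ d + 5 = 0.15 − 5·0.6234 + 5 = 2.033
Star B: d = 9.30 ly / 3.26 = 2.853 pc
Star B: M = m − 5 log₁₀ d + 5 = 6.80 − 5·0.4553 + 5 = 9.524
ΔM = M_A − M_B = 2.033 − (9.524) = -7.491; smaller M is more luminous → Star A.
L ratio = 10^(0.4 |ΔM|) = 10^2.996 = 991.6

Star A is more luminous, by a factor of 992.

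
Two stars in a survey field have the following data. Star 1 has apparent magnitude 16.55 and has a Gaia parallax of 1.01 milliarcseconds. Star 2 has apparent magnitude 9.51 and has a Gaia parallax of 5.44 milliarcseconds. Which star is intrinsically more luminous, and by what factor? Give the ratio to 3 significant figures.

Star 1: p = 1.01 mas = 1.01×10^-3″ → d = 1/p = 990.1 pc
Star 1: M = m − 5 log₁₀ d + 5 = 16.55 − 5·2.9957 + 5 = 6.572
Star 2: p = 5.44 mas = 5.44×10^-3″ → d = 1/p = 183.8 pc
Star 2: M = m − 5 log₁₀ d + 5 = 9.51 − 5·2.2644 + 5 = 3.188
ΔM = M_1 − M_2 = 6.572 − (3.188) = 3.384; smaller M is more luminous → Star 2.
L ratio = 10^(0.4 |ΔM|) = 10^1.353 = 22.57

Star 2 is more luminous, by a factor of 22.6.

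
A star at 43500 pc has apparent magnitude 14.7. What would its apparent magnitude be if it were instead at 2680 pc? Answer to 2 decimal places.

m ≈ 8.65

Flux ∝ 1/d², so Δm = 5 log₁₀(d₂/d₁) = 5 log₁₀(2680/43500) = -6.052
m₂ = m₁ + Δm = 14.7 + (-6.052) = 8.648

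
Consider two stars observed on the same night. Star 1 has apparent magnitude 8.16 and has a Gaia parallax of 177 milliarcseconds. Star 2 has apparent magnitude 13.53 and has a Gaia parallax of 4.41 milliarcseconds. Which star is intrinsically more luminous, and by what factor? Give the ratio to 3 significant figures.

Star 2 is more luminous, by a factor of 11.5.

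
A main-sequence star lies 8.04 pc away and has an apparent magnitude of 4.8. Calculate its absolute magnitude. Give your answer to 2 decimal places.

M ≈ 5.27

5 log₁₀(d/10 pc) = 5 log₁₀(8.040) − 5 = -0.474
M = m − 5 log₁₀(d/10) = 4.8 + 0.474 = 5.274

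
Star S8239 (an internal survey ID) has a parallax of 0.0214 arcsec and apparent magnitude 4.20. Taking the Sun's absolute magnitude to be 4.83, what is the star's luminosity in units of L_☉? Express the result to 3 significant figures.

L/L_☉ ≈ 39.0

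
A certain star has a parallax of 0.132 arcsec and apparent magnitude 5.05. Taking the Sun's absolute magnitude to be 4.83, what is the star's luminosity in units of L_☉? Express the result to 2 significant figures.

d = 1/p = 1/0.132″ = 7.576 pc
M = m − 5 log₁₀ d + 5 = 5.05 − 5·0.8794 + 5 = 5.653
M − M_☉ = 5.653 − 4.83 = 0.823
L/L_☉ = 10^(−0.4 × 0.823) = 0.4687

L/L_☉ ≈ 0.47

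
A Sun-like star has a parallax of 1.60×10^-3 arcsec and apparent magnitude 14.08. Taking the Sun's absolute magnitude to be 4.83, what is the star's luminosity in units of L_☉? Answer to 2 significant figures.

L/L_☉ ≈ 0.78

d = 1/p = 1/1.60×10^-3″ = 625.0 pc
M = m − 5 log₁₀ d + 5 = 14.08 − 5·2.7959 + 5 = 5.101
M − M_☉ = 5.101 − 4.83 = 0.271
L/L_☉ = 10^(−0.4 × 0.271) = 0.7794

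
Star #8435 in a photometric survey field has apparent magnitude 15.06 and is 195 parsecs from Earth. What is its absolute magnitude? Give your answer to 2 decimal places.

5 log₁₀(d/10 pc) = 5 log₁₀(195.0) − 5 = 6.450
M = m − 5 log₁₀(d/10) = 15.06 − 6.450 = 8.610

M ≈ 8.61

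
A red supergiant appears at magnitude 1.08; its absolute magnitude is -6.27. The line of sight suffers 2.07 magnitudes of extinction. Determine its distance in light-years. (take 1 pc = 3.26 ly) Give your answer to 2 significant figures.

m − M = 5 log₁₀(d/10 pc) + A  ⇒  1.08 − (-6.27) − 2.07 = 5 log₁₀(d/10)
5.280 = 5 log₁₀(d/10)
log₁₀ d = (m − M − A)/5 + 1 = 2.0560
d = 10^2.0560 = 113.8 pc
= 370.9 ly

d ≈ 370 ly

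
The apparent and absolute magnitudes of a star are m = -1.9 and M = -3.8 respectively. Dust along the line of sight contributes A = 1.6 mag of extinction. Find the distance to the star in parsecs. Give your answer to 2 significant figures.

d ≈ 11 pc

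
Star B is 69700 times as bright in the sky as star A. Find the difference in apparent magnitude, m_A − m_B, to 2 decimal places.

Pogson: Δm = −2.5 log₁₀(ratio) = −2.5 log₁₀(69700) = −2.5 × 4.8432 = -12.108
Star B is brighter so has the smaller magnitude: m_A − m_B is positive.

m_A − m_B ≈ 12.11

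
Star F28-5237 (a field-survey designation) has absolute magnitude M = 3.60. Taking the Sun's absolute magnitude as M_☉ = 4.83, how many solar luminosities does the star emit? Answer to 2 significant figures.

M − M_☉ = 3.60 − 4.83 = -1.230
L/L_☉ = 10^(−0.4 (M − M_☉)) = 10^0.492 = 3.105

L/L_☉ ≈ 3.1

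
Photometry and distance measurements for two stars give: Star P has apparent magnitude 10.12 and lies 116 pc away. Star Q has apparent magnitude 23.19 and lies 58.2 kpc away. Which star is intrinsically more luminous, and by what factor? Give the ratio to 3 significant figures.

Star Q is more luminous, by a factor of 1.49.

Star P: M = m − 5 log₁₀ d + 5 = 10.12 − 5·2.0645 + 5 = 4.798
Star Q: d = 58.2 kpc = 58200 pc
Star Q: M = m − 5 log₁₀ d + 5 = 23.19 − 5·4.7649 + 5 = 4.365
ΔM = M_P − M_Q = 4.798 − (4.365) = 0.432; smaller M is more luminous → Star Q.
L ratio = 10^(0.4 |ΔM|) = 10^0.173 = 1.489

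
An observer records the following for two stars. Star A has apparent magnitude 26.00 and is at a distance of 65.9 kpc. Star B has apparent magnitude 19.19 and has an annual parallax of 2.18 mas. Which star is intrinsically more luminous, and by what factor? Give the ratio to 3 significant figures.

Star A is more luminous, by a factor of 39.0.

Star A: d = 65.9 kpc = 65900 pc
Star A: M = m − 5 log₁₀ d + 5 = 26.00 − 5·4.8189 + 5 = 6.906
Star B: p = 2.18 mas = 2.18×10^-3″ → d = 1/p = 458.7 pc
Star B: M = m − 5 log₁₀ d + 5 = 19.19 − 5·2.6615 + 5 = 10.882
ΔM = M_A − M_B = 6.906 − (10.882) = -3.977; smaller M is more luminous → Star A.
L ratio = 10^(0.4 |ΔM|) = 10^1.591 = 38.97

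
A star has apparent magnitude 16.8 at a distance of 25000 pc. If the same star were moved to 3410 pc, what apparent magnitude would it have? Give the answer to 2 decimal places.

Flux ∝ 1/d², so Δm = 5 log₁₀(d₂/d₁) = 5 log₁₀(3410/25000) = -4.326
m₂ = m₁ + Δm = 16.8 + (-4.326) = 12.474

m ≈ 12.47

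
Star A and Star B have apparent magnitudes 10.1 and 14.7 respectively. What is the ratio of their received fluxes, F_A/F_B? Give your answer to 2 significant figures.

F_A/F_B ≈ 69

Δm = 10.1 − (14.7) = -4.6
Flux ratio = 10^(−0.4 Δm) = 10^(−0.4 × -4.6) = 10^1.840 = 69.18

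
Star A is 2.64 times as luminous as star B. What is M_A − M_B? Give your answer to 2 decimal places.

M_A − M_B ≈ -1.05

Pogson: ΔM = −2.5 log₁₀(ratio) = −2.5 log₁₀(2.64) = −2.5 × 0.4216 = -1.054
Star A is brighter, so it has the smaller magnitude: the difference is negative.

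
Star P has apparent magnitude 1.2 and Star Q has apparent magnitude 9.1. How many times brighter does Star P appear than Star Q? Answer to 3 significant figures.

1450

Δm = 1.2 − (9.1) = -7.9
Flux ratio = 10^(−0.4 Δm) = 10^(−0.4 × -7.9) = 10^3.160 = 1445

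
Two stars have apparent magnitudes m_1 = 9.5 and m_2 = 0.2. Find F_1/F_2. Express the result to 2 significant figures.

F_1/F_2 ≈ 1.9×10^-4

Δm = 9.5 − (0.2) = 9.3
Flux ratio = 10^(−0.4 Δm) = 10^(−0.4 × 9.3) = 10^-3.720 = 1.905×10^-4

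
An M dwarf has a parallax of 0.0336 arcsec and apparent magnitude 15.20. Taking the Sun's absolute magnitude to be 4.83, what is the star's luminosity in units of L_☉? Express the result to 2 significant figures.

d = 1/p = 1/0.0336″ = 29.76 pc
M = m − 5 log₁₀ d + 5 = 15.20 − 5·1.4737 + 5 = 12.832
M − M_☉ = 12.832 − 4.83 = 8.002
L/L_☉ = 10^(−0.4 × 8.002) = 6.300×10^-4

L/L_☉ ≈ 6.3×10^-4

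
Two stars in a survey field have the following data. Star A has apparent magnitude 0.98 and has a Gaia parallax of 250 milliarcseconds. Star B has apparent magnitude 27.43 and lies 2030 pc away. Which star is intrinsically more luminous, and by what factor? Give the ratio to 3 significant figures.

Star A is more luminous, by a factor of 148000.

Star A: p = 250 mas = 0.250″ → d = 1/p = 4.000 pc
Star A: M = m − 5 log₁₀ d + 5 = 0.98 − 5·0.6021 + 5 = 2.970
Star B: M = m − 5 log₁₀ d + 5 = 27.43 − 5·3.3075 + 5 = 15.893
ΔM = M_A − M_B = 2.970 − (15.893) = -12.923; smaller M is more luminous → Star A.
L ratio = 10^(0.4 |ΔM|) = 10^5.169 = 147600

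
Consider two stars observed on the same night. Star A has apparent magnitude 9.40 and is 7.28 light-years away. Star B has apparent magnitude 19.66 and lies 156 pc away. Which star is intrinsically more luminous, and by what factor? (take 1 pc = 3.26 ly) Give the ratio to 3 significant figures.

Star A is more luminous, by a factor of 2.60.

Star A: d = 7.28 ly / 3.26 = 2.233 pc
Star A: M = m − 5 log₁₀ d + 5 = 9.40 − 5·0.3489 + 5 = 12.655
Star B: M = m − 5 log₁₀ d + 5 = 19.66 − 5·2.1931 + 5 = 13.694
ΔM = M_A − M_B = 12.655 − (13.694) = -1.039; smaller M is more luminous → Star A.
L ratio = 10^(0.4 |ΔM|) = 10^0.416 = 2.604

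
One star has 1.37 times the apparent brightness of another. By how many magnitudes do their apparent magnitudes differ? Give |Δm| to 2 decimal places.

Pogson: Δm = −2.5 log₁₀(ratio) = −2.5 log₁₀(1.37) = −2.5 × 0.1367 = -0.342

|Δm| ≈ 0.34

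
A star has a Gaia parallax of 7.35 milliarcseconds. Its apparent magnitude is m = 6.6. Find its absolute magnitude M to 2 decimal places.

p = 7.35 mas = 7.35×10^-3″ → d = 1/p = 136.1 pc
5 log₁₀(d/10 pc) = 5 log₁₀(136.1) − 5 = 5.669
M = m − 5 log₁₀(d/10) = 6.6 − 5.669 = 0.931

M ≈ 0.93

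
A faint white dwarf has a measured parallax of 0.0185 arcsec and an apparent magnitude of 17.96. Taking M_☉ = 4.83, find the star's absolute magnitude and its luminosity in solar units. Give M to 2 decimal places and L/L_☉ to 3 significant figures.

M ≈ 14.30; L/L_☉ ≈ 1.64×10^-4

d = 1/p = 1/0.0185″ = 54.05 pc
M = m − 5 log₁₀ d + 5 = 17.96 − 5·1.7328 + 5 = 14.296
M − M_☉ = 14.296 − 4.83 = 9.466
L/L_☉ = 10^(−0.4 × 9.466) = 1.636×10^-4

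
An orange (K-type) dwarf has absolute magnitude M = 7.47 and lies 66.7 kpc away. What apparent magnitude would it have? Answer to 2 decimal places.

d = 66.7 kpc = 66700 pc
m = M + 5 log₁₀ d − 5 = 7.47 + 5·4.8241 − 5 = 26.591

m ≈ 26.59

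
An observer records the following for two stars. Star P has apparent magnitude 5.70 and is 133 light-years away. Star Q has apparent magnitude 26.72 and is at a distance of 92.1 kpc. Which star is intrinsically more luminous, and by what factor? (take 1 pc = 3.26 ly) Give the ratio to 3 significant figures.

Star P is more luminous, by a factor of 50.2.

Star P: d = 133 ly / 3.26 = 40.80 pc
Star P: M = m − 5 log₁₀ d + 5 = 5.70 − 5·1.6106 + 5 = 2.647
Star Q: d = 92.1 kpc = 92100 pc
Star Q: M = m − 5 log₁₀ d + 5 = 26.72 − 5·4.9643 + 5 = 6.899
ΔM = M_P − M_Q = 2.647 − (6.899) = -4.252; smaller M is more luminous → Star P.
L ratio = 10^(0.4 |ΔM|) = 10^1.701 = 50.21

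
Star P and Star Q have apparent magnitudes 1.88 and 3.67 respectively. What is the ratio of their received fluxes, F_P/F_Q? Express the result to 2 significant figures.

Magnitude difference = -1.79
Flux ratio = 10^(−0.4 Δm) = 10^(−0.4 × -1.79) = 10^0.716 = 5.200

F_P/F_Q ≈ 5.2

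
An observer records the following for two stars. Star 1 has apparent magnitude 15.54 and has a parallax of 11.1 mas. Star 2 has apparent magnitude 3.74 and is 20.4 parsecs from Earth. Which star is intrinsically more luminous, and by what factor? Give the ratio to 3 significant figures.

Star 1: p = 11.1 mas = 0.0111″ → d = 1/p = 90.09 pc
Star 1: M = m − 5 log₁₀ d + 5 = 15.54 − 5·1.9547 + 5 = 10.767
Star 2: M = m − 5 log₁₀ d + 5 = 3.74 − 5·1.3096 + 5 = 2.192
ΔM = M_1 − M_2 = 10.767 − (2.192) = 8.575; smaller M is more luminous → Star 2.
L ratio = 10^(0.4 |ΔM|) = 10^3.430 = 2691

Star 2 is more luminous, by a factor of 2690.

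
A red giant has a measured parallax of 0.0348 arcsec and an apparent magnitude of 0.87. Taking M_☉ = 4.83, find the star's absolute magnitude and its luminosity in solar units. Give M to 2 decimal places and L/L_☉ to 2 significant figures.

M ≈ -1.42; L/L_☉ ≈ 320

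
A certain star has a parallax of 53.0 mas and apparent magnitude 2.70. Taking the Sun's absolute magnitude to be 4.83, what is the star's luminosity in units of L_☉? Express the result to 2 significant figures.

d = 1/p = 1000/53.0 mas = 18.87 pc
M = m − 5 log₁₀ d + 5 = 2.70 − 5·1.2757 + 5 = 1.321
M − M_☉ = 1.321 − 4.83 = -3.509
L/L_☉ = 10^(−0.4 × -3.509) = 25.32

L/L_☉ ≈ 25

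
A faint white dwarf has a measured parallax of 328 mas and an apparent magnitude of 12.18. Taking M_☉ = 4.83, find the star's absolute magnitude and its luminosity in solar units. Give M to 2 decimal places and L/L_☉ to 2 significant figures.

d = 1/p = 1000/328 mas = 3.049 pc
M = m − 5 log₁₀ d + 5 = 12.18 − 5·0.4841 + 5 = 14.759
M − M_☉ = 14.759 − 4.83 = 9.929
L/L_☉ = 10^(−0.4 × 9.929) = 1.067×10^-4

M ≈ 14.76; L/L_☉ ≈ 1.1×10^-4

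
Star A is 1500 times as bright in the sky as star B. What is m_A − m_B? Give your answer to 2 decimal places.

Pogson: Δm = −2.5 log₁₀(ratio) = −2.5 log₁₀(1500) = −2.5 × 3.1761 = -7.940
Star A is brighter, so it has the smaller magnitude: the difference is negative.

m_A − m_B ≈ -7.94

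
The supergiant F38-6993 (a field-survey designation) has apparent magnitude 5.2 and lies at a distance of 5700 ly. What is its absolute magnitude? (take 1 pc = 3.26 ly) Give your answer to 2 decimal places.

M ≈ -6.01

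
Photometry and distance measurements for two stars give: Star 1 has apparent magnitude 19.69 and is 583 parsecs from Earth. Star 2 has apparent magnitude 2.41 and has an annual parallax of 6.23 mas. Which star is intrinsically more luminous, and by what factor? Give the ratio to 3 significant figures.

Star 1: M = m − 5 log₁₀ d + 5 = 19.69 − 5·2.7657 + 5 = 10.862
Star 2: p = 6.23 mas = 6.23×10^-3″ → d = 1/p = 160.5 pc
Star 2: M = m − 5 log₁₀ d + 5 = 2.41 − 5·2.2055 + 5 = -3.618
ΔM = M_1 − M_2 = 10.862 − (-3.618) = 14.479; smaller M is more luminous → Star 2.
L ratio = 10^(0.4 |ΔM|) = 10^5.792 = 619000

Star 2 is more luminous, by a factor of 619000.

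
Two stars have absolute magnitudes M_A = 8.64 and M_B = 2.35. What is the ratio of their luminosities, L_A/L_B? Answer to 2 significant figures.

L_A/L_B ≈ 3.0×10^-3

ΔM = M_A − M_B = 6.29
L_A/L_B = 10^(−0.4 ΔM) = 10^-2.516 = 3.048×10^-3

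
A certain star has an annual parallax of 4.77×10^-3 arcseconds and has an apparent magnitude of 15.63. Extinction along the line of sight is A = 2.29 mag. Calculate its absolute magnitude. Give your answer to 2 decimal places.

d = 1/p = 1/4.77×10^-3″ = 209.6 pc
5 log₁₀(d/10 pc) = 5 log₁₀(209.6) − 5 = 6.607
M = m − 5 log₁₀(d/10) − A = 15.63 − 6.607 − 2.29 = 6.733

M ≈ 6.73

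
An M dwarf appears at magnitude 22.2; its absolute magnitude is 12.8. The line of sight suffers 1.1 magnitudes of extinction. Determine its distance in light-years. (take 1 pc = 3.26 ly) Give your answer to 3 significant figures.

d ≈ 1490 ly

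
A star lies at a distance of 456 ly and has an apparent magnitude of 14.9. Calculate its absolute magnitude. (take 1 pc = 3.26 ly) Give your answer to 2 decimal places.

d = 456 ly / 3.26 = 139.9 pc
5 log₁₀(d/10 pc) = 5 log₁₀(139.9) − 5 = 5.729
M = m − 5 log₁₀(d/10) = 14.9 − 5.729 = 9.171

M ≈ 9.17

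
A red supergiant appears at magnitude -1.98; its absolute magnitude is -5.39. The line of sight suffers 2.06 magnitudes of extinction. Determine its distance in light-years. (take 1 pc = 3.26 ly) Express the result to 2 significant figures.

m − M = 5 log₁₀(d/10 pc) + A  ⇒  -1.98 − (-5.39) − 2.06 = 5 log₁₀(d/10)
1.350 = 5 log₁₀(d/10)
log₁₀ d = (m − M − A)/5 + 1 = 1.2700
d = 10^1.2700 = 18.62 pc
= 60.70 ly

d ≈ 61 ly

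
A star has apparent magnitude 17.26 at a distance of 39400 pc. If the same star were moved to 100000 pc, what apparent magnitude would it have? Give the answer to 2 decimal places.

Flux ∝ 1/d², so Δm = 5 log₁₀(d₂/d₁) = 5 log₁₀(100000/39400) = 2.023
m₂ = m₁ + Δm = 17.26 + (2.023) = 19.283

m ≈ 19.28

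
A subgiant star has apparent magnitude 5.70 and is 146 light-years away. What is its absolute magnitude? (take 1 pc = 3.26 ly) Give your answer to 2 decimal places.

d = 146 ly / 3.26 = 44.79 pc
5 log₁₀(d/10 pc) = 5 log₁₀(44.79) − 5 = 3.256
M = m − 5 log₁₀(d/10) = 5.70 − 3.256 = 2.444

M ≈ 2.44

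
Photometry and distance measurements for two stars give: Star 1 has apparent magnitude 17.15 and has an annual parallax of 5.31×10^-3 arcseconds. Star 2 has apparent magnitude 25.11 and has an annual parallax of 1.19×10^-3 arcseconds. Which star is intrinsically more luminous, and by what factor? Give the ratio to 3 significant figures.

Star 1: d = 1/p = 1/5.31×10^-3″ = 188.3 pc
Star 1: M = m − 5 log₁₀ d + 5 = 17.15 − 5·2.2749 + 5 = 10.775
Star 2: d = 1/p = 1/1.19×10^-3″ = 840.3 pc
Star 2: M = m − 5 log₁₀ d + 5 = 25.11 − 5·2.9245 + 5 = 15.488
ΔM = M_1 − M_2 = 10.775 − (15.488) = -4.712; smaller M is more luminous → Star 1.
L ratio = 10^(0.4 |ΔM|) = 10^1.885 = 76.72

Star 1 is more luminous, by a factor of 76.7.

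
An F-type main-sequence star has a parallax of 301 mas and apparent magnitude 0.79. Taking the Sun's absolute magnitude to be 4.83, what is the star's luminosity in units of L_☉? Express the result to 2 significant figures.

L/L_☉ ≈ 4.6

d = 1/p = 1000/301 mas = 3.322 pc
M = m − 5 log₁₀ d + 5 = 0.79 − 5·0.5214 + 5 = 3.183
M − M_☉ = 3.183 − 4.83 = -1.647
L/L_☉ = 10^(−0.4 × -1.647) = 4.559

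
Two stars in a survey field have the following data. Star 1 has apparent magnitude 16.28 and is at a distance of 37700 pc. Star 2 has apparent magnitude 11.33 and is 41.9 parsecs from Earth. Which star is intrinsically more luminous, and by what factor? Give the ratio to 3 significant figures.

Star 1 is more luminous, by a factor of 8480.

Star 1: M = m − 5 log₁₀ d + 5 = 16.28 − 5·4.5763 + 5 = -1.602
Star 2: M = m − 5 log₁₀ d + 5 = 11.33 − 5·1.6222 + 5 = 8.219
ΔM = M_1 − M_2 = -1.602 − (8.219) = -9.821; smaller M is more luminous → Star 1.
L ratio = 10^(0.4 |ΔM|) = 10^3.928 = 8477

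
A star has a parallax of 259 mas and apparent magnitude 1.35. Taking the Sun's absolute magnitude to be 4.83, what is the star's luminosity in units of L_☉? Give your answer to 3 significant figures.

L/L_☉ ≈ 3.68

d = 1/p = 1000/259 mas = 3.861 pc
M = m − 5 log₁₀ d + 5 = 1.35 − 5·0.5867 + 5 = 3.416
M − M_☉ = 3.416 − 4.83 = -1.414
L/L_☉ = 10^(−0.4 × -1.414) = 3.676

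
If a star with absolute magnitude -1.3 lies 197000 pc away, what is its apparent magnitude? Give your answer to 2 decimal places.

m = M + 5 log₁₀ d − 5 = -1.3 + 5·5.2945 − 5 = 20.172

m ≈ 20.17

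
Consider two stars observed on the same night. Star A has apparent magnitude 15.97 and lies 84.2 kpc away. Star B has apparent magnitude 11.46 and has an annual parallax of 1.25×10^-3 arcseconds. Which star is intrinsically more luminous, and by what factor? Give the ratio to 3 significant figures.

Star A: d = 84.2 kpc = 84200 pc
Star A: M = m − 5 log₁₀ d + 5 = 15.97 − 5·4.9253 + 5 = -3.657
Star B: d = 1/p = 1/1.25×10^-3″ = 800.0 pc
Star B: M = m − 5 log₁₀ d + 5 = 11.46 − 5·2.9031 + 5 = 1.945
ΔM = M_A − M_B = -3.657 − (1.945) = -5.601; smaller M is more luminous → Star A.
L ratio = 10^(0.4 |ΔM|) = 10^2.240 = 174.0

Star A is more luminous, by a factor of 174.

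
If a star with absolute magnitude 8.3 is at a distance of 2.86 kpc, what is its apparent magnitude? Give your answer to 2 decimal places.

m ≈ 20.58

d = 2.86 kpc = 2860 pc
m = M + 5 log₁₀ d − 5 = 8.3 + 5·3.4564 − 5 = 20.582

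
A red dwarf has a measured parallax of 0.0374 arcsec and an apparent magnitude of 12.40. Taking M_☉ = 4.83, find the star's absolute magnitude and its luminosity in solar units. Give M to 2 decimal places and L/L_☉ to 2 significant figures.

M ≈ 10.26; L/L_☉ ≈ 6.7×10^-3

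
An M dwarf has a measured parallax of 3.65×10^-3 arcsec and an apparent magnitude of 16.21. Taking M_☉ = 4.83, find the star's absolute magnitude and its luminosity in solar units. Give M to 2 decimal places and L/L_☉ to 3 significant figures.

d = 1/p = 1/3.65×10^-3″ = 274.0 pc
M = m − 5 log₁₀ d + 5 = 16.21 − 5·2.4377 + 5 = 9.021
M − M_☉ = 9.021 − 4.83 = 4.191
L/L_☉ = 10^(−0.4 × 4.191) = 0.02106

M ≈ 9.02; L/L_☉ ≈ 0.0211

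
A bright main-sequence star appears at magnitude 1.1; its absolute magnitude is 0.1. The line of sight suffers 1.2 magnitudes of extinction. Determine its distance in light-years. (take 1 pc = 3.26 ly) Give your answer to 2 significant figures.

m − M = 5 log₁₀(d/10 pc) + A  ⇒  1.1 − (0.1) − 1.2 = 5 log₁₀(d/10)
-0.200 = 5 log₁₀(d/10)
log₁₀ d = (m − M − A)/5 + 1 = 0.9600
d = 10^0.9600 = 9.120 pc
= 29.73 ly

d ≈ 30 ly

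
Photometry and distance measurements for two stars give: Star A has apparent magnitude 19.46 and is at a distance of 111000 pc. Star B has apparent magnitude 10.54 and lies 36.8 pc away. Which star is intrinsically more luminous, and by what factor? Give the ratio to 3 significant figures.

Star A is more luminous, by a factor of 2460.

Star A: M = m − 5 log₁₀ d + 5 = 19.46 − 5·5.0453 + 5 = -0.767
Star B: M = m − 5 log₁₀ d + 5 = 10.54 − 5·1.5658 + 5 = 7.711
ΔM = M_A − M_B = -0.767 − (7.711) = -8.477; smaller M is more luminous → Star A.
L ratio = 10^(0.4 |ΔM|) = 10^3.391 = 2460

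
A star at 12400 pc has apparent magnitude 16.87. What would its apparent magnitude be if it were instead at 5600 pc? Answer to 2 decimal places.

m ≈ 15.14

Flux ∝ 1/d², so Δm = 5 log₁₀(d₂/d₁) = 5 log₁₀(5600/12400) = -1.726
m₂ = m₁ + Δm = 16.87 + (-1.726) = 15.144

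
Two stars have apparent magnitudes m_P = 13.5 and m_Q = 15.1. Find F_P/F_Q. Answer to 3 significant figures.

F_P/F_Q ≈ 4.37

Magnitude difference = -1.6
Flux ratio = 10^(−0.4 Δm) = 10^(−0.4 × -1.6) = 10^0.640 = 4.365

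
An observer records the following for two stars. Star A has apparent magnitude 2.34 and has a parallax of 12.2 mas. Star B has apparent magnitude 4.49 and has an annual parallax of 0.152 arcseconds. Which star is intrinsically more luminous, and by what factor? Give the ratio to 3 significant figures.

Star A is more luminous, by a factor of 1120.

Star A: p = 12.2 mas = 0.0122″ → d = 1/p = 81.97 pc
Star A: M = m − 5 log₁₀ d + 5 = 2.34 − 5·1.9136 + 5 = -2.228
Star B: d = 1/p = 1/0.152″ = 6.579 pc
Star B: M = m − 5 log₁₀ d + 5 = 4.49 − 5·0.8182 + 5 = 5.399
ΔM = M_A − M_B = -2.228 − (5.399) = -7.627; smaller M is more luminous → Star A.
L ratio = 10^(0.4 |ΔM|) = 10^3.051 = 1125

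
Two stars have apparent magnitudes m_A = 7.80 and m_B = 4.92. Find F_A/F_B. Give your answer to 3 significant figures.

Magnitude difference = 2.88
Flux ratio = 10^(−0.4 Δm) = 10^(−0.4 × 2.88) = 10^-1.152 = 0.07047

F_A/F_B ≈ 0.0705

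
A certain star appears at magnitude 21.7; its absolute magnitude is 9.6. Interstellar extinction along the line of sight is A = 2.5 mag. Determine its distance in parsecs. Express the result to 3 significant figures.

d ≈ 832 pc

m − M = 5 log₁₀(d/10 pc) + A  ⇒  21.7 − (9.6) − 2.5 = 5 log₁₀(d/10)
9.600 = 5 log₁₀(d/10)
log₁₀ d = (m − M − A)/5 + 1 = 2.9200
d = 10^2.9200 = 831.8 pc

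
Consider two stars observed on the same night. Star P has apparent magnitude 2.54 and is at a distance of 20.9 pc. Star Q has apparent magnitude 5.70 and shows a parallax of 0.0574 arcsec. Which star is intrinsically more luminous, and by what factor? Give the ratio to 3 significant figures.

Star P: M = m − 5 log₁₀ d + 5 = 2.54 − 5·1.3201 + 5 = 0.939
Star Q: d = 1/p = 1/0.0574″ = 17.42 pc
Star Q: M = m − 5 log₁₀ d + 5 = 5.70 − 5·1.2411 + 5 = 4.495
ΔM = M_P − M_Q = 0.939 − (4.495) = -3.555; smaller M is more luminous → Star P.
L ratio = 10^(0.4 |ΔM|) = 10^1.422 = 26.43

Star P is more luminous, by a factor of 26.4.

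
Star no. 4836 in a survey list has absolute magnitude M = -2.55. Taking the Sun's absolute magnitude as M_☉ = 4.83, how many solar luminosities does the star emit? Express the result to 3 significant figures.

M − M_☉ = -2.55 − 4.83 = -7.380
L/L_☉ = 10^(−0.4 (M − M_☉)) = 10^2.952 = 895.4

L/L_☉ ≈ 895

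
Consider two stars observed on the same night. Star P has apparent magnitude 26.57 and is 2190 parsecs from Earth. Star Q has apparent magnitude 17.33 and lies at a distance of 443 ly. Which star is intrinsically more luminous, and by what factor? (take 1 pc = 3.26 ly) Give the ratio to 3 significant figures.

Star Q is more luminous, by a factor of 19.1.

Star P: M = m − 5 log₁₀ d + 5 = 26.57 − 5·3.3404 + 5 = 14.868
Star Q: d = 443 ly / 3.26 = 135.9 pc
Star Q: M = m − 5 log₁₀ d + 5 = 17.33 − 5·2.1332 + 5 = 11.664
ΔM = M_P − M_Q = 14.868 − (11.664) = 3.204; smaller M is more luminous → Star Q.
L ratio = 10^(0.4 |ΔM|) = 10^1.281 = 19.12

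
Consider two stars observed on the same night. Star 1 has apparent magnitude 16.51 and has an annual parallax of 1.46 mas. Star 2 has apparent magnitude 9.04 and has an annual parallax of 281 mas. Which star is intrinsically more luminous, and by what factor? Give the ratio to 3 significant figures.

Star 1 is more luminous, by a factor of 38.1.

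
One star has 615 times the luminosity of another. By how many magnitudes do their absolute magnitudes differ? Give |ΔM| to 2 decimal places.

Pogson: ΔM = −2.5 log₁₀(ratio) = −2.5 log₁₀(615) = −2.5 × 2.7889 = -6.972

|ΔM| ≈ 6.97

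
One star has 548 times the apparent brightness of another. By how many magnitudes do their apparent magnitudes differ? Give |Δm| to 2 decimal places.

Pogson: Δm = −2.5 log₁₀(ratio) = −2.5 log₁₀(548) = −2.5 × 2.7388 = -6.847

|Δm| ≈ 6.85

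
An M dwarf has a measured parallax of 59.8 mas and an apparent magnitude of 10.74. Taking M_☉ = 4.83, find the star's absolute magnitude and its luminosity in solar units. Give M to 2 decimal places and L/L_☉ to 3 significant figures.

d = 1/p = 1000/59.8 mas = 16.72 pc
M = m − 5 log₁₀ d + 5 = 10.74 − 5·1.2233 + 5 = 9.624
M − M_☉ = 9.624 − 4.83 = 4.794
L/L_☉ = 10^(−0.4 × 4.794) = 0.01209

M ≈ 9.62; L/L_☉ ≈ 0.0121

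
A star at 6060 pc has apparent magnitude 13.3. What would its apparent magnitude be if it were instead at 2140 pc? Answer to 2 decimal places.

Flux ∝ 1/d², so Δm = 5 log₁₀(d₂/d₁) = 5 log₁₀(2140/6060) = -2.260
m₂ = m₁ + Δm = 13.3 + (-2.260) = 11.040

m ≈ 11.04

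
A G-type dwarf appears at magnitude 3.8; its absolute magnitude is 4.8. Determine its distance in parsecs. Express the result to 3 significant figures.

d ≈ 6.31 pc

μ = m − M = -1.000
m − M = 5 log₁₀ d − 5
log₁₀ d = (m − M)/5 + 1 = 0.8000
d = 10^0.8000 = 6.310 pc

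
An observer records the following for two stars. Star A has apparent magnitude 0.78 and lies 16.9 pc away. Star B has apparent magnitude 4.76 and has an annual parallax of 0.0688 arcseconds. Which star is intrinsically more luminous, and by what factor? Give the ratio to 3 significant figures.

Star A: M = m − 5 log₁₀ d + 5 = 0.78 − 5·1.2279 + 5 = -0.359
Star B: d = 1/p = 1/0.0688″ = 14.53 pc
Star B: M = m − 5 log₁₀ d + 5 = 4.76 − 5·1.1624 + 5 = 3.948
ΔM = M_A − M_B = -0.359 − (3.948) = -4.307; smaller M is more luminous → Star A.
L ratio = 10^(0.4 |ΔM|) = 10^1.723 = 52.84

Star A is more luminous, by a factor of 52.8.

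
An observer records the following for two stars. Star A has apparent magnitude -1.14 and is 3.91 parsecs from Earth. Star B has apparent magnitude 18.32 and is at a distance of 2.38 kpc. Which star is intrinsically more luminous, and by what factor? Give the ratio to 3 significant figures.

Star A is more luminous, by a factor of 164.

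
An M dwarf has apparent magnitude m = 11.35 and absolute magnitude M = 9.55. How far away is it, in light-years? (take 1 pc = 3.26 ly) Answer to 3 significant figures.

μ = m − M = 1.800
m − M = 5 log₁₀ d − 5
log₁₀ d = (m − M)/5 + 1 = 1.3600
d = 10^1.3600 = 22.91 pc
= 74.68 ly

d ≈ 74.7 ly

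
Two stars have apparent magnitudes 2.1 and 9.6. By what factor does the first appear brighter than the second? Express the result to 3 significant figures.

Magnitude difference = -7.5
Flux ratio = 10^(−0.4 Δm) = 10^(−0.4 × -7.5) = 10^3.000 = 1000

1000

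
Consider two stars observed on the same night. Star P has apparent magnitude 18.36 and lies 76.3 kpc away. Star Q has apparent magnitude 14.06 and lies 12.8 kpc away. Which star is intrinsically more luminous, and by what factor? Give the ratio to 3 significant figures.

Star Q is more luminous, by a factor of 1.48.

Star P: d = 76.3 kpc = 76300 pc
Star P: M = m − 5 log₁₀ d + 5 = 18.36 − 5·4.8825 + 5 = -1.053
Star Q: d = 12.8 kpc = 12800 pc
Star Q: M = m − 5 log₁₀ d + 5 = 14.06 − 5·4.1072 + 5 = -1.476
ΔM = M_P − M_Q = -1.053 − (-1.476) = 0.423; smaller M is more luminous → Star Q.
L ratio = 10^(0.4 |ΔM|) = 10^0.169 = 1.477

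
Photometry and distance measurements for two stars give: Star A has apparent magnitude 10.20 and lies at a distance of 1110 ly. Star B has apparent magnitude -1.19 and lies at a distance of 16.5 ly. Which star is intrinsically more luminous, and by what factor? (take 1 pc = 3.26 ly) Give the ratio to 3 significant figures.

Star A: d = 1110 ly / 3.26 = 340.5 pc
Star A: M = m − 5 log₁₀ d + 5 = 10.20 − 5·2.5321 + 5 = 2.539
Star B: d = 16.5 ly / 3.26 = 5.061 pc
Star B: M = m − 5 log₁₀ d + 5 = -1.19 − 5·0.7043 + 5 = 0.289
ΔM = M_A − M_B = 2.539 − (0.289) = 2.251; smaller M is more luminous → Star B.
L ratio = 10^(0.4 |ΔM|) = 10^0.900 = 7.949

Star B is more luminous, by a factor of 7.95.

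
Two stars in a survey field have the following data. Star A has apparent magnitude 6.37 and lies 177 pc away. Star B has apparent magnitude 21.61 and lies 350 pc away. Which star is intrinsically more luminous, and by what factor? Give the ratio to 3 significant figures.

Star A is more luminous, by a factor of 319000.

Star A: M = m − 5 log₁₀ d + 5 = 6.37 − 5·2.2480 + 5 = 0.130
Star B: M = m − 5 log₁₀ d + 5 = 21.61 − 5·2.5441 + 5 = 13.890
ΔM = M_A − M_B = 0.130 − (13.890) = -13.760; smaller M is more luminous → Star A.
L ratio = 10^(0.4 |ΔM|) = 10^5.504 = 319000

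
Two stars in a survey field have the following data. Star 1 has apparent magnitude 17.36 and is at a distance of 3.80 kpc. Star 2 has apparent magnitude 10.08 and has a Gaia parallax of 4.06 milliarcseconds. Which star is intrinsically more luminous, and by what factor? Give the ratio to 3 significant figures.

Star 1: d = 3.80 kpc = 3800 pc
Star 1: M = m − 5 log₁₀ d + 5 = 17.36 − 5·3.5798 + 5 = 4.461
Star 2: p = 4.06 mas = 4.06×10^-3″ → d = 1/p = 246.3 pc
Star 2: M = m − 5 log₁₀ d + 5 = 10.08 − 5·2.3915 + 5 = 3.123
ΔM = M_1 − M_2 = 4.461 − (3.123) = 1.338; smaller M is more luminous → Star 2.
L ratio = 10^(0.4 |ΔM|) = 10^0.535 = 3.431

Star 2 is more luminous, by a factor of 3.43.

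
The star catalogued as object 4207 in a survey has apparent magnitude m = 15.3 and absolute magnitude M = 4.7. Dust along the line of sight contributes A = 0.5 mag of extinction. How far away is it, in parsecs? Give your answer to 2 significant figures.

m − M = 5 log₁₀(d/10 pc) + A  ⇒  15.3 − (4.7) − 0.5 = 5 log₁₀(d/10)
10.100 = 5 log₁₀(d/10)
log₁₀ d = (m − M − A)/5 + 1 = 3.0200
d = 10^3.0200 = 1047 pc

d ≈ 1000 pc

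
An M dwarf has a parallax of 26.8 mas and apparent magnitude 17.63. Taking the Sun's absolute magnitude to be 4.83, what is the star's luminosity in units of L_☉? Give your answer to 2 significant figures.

L/L_☉ ≈ 1.1×10^-4

d = 1/p = 1000/26.8 mas = 37.31 pc
M = m − 5 log₁₀ d + 5 = 17.63 − 5·1.5719 + 5 = 14.771
M − M_☉ = 14.771 − 4.83 = 9.941
L/L_☉ = 10^(−0.4 × 9.941) = 1.056×10^-4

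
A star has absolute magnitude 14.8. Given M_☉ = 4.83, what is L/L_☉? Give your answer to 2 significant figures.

L/L_☉ ≈ 1.0×10^-4

M − M_☉ = 14.8 − 4.83 = 9.970
L/L_☉ = 10^(−0.4 (M − M_☉)) = 10^-3.988 = 1.028×10^-4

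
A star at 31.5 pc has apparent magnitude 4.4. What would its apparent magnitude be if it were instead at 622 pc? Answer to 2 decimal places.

m ≈ 10.88

Flux ∝ 1/d², so Δm = 5 log₁₀(d₂/d₁) = 5 log₁₀(622/31.5) = 6.477
m₂ = m₁ + Δm = 4.4 + (6.477) = 10.877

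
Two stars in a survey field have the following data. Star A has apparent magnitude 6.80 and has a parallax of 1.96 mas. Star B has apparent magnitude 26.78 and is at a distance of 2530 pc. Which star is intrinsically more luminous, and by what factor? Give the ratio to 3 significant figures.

Star A is more luminous, by a factor of 3.99×10^6.

Star A: p = 1.96 mas = 1.96×10^-3″ → d = 1/p = 510.2 pc
Star A: M = m − 5 log₁₀ d + 5 = 6.80 − 5·2.7077 + 5 = -1.739
Star B: M = m − 5 log₁₀ d + 5 = 26.78 − 5·3.4031 + 5 = 14.764
ΔM = M_A − M_B = -1.739 − (14.764) = -16.503; smaller M is more luminous → Star A.
L ratio = 10^(0.4 |ΔM|) = 10^6.601 = 3.993×10^6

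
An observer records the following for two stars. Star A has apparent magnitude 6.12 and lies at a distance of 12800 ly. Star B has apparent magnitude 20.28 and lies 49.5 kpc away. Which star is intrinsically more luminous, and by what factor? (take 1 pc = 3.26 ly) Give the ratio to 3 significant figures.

Star A: d = 12800 ly / 3.26 = 3926 pc
Star A: M = m − 5 log₁₀ d + 5 = 6.12 − 5·3.5940 + 5 = -6.850
Star B: d = 49.5 kpc = 49500 pc
Star B: M = m − 5 log₁₀ d + 5 = 20.28 − 5·4.6946 + 5 = 1.807
ΔM = M_A − M_B = -6.850 − (1.807) = -8.657; smaller M is more luminous → Star A.
L ratio = 10^(0.4 |ΔM|) = 10^3.463 = 2903

Star A is more luminous, by a factor of 2900.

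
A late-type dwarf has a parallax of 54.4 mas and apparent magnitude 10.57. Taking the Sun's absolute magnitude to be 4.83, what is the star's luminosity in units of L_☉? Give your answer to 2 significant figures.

L/L_☉ ≈ 0.017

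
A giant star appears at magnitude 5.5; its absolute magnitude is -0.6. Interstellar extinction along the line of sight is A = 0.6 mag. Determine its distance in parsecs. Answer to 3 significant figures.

m − M = 5 log₁₀(d/10 pc) + A  ⇒  5.5 − (-0.6) − 0.6 = 5 log₁₀(d/10)
5.500 = 5 log₁₀(d/10)
log₁₀ d = (m − M − A)/5 + 1 = 2.1000
d = 10^2.1000 = 125.9 pc

d ≈ 126 pc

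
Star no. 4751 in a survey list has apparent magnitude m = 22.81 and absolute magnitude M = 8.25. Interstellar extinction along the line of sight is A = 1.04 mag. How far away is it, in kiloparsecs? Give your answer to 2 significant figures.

d ≈ 5.1 kpc

m − M = 5 log₁₀(d/10 pc) + A  ⇒  22.81 − (8.25) − 1.04 = 5 log₁₀(d/10)
13.520 = 5 log₁₀(d/10)
log₁₀ d = (m − M − A)/5 + 1 = 3.7040
d = 10^3.7040 = 5058 pc
= 5.058 kpc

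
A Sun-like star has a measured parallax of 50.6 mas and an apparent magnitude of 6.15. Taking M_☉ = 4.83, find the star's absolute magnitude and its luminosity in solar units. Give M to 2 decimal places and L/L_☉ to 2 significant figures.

M ≈ 4.67; L/L_☉ ≈ 1.2

d = 1/p = 1000/50.6 mas = 19.76 pc
M = m − 5 log₁₀ d + 5 = 6.15 − 5·1.2958 + 5 = 4.671
M − M_☉ = 4.671 − 4.83 = -0.159
L/L_☉ = 10^(−0.4 × -0.159) = 1.158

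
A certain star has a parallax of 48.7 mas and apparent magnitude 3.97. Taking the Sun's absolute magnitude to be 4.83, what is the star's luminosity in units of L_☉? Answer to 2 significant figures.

d = 1/p = 1000/48.7 mas = 20.53 pc
M = m − 5 log₁₀ d + 5 = 3.97 − 5·1.3125 + 5 = 2.408
M − M_☉ = 2.408 − 4.83 = -2.422
L/L_☉ = 10^(−0.4 × -2.422) = 9.310

L/L_☉ ≈ 9.3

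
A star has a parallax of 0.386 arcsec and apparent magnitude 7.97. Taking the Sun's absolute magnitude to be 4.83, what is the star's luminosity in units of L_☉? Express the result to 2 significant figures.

L/L_☉ ≈ 3.7×10^-3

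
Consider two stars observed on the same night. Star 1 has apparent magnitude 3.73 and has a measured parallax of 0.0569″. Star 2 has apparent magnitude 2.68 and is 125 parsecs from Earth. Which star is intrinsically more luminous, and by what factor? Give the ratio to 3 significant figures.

Star 1: d = 1/p = 1/0.0569″ = 17.57 pc
Star 1: M = m − 5 log₁₀ d + 5 = 3.73 − 5·1.2449 + 5 = 2.506
Star 2: M = m − 5 log₁₀ d + 5 = 2.68 − 5·2.0969 + 5 = -2.805
ΔM = M_1 − M_2 = 2.506 − (-2.805) = 5.310; smaller M is more luminous → Star 2.
L ratio = 10^(0.4 |ΔM|) = 10^2.124 = 133.1

Star 2 is more luminous, by a factor of 133.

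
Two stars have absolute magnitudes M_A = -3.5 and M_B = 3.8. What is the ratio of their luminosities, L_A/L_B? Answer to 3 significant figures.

ΔM = M_A − M_B = -7.3
L_A/L_B = 10^(−0.4 ΔM) = 10^2.920 = 831.8

L_A/L_B ≈ 832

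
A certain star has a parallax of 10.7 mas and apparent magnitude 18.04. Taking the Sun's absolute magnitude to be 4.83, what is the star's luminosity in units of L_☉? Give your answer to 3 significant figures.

L/L_☉ ≈ 4.54×10^-4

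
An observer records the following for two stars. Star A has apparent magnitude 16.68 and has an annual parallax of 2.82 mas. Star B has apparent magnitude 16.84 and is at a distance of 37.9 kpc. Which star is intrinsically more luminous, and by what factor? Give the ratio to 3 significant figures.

Star B is more luminous, by a factor of 9860.

Star A: p = 2.82 mas = 2.82×10^-3″ → d = 1/p = 354.6 pc
Star A: M = m − 5 log₁₀ d + 5 = 16.68 − 5·2.5498 + 5 = 8.931
Star B: d = 37.9 kpc = 37900 pc
Star B: M = m − 5 log₁₀ d + 5 = 16.84 − 5·4.5786 + 5 = -1.053
ΔM = M_A − M_B = 8.931 − (-1.053) = 9.984; smaller M is more luminous → Star B.
L ratio = 10^(0.4 |ΔM|) = 10^3.994 = 9858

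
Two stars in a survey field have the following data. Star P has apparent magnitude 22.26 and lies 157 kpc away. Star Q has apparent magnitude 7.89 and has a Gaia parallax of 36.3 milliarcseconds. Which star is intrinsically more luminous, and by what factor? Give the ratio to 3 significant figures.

Star P is more luminous, by a factor of 58.0.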